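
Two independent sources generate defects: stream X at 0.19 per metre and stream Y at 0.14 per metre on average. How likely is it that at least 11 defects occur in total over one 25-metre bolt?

0.2097

Independent Poisson processes superpose: combined rate λ = 0.19 + 0.14 = 0.33 per metre.
Over the interval, μ = 0.33 × 25 = 8.25 (a 25-metre bolt = 25 metres).
P(N ≥ 11) = 1 − P(N ≤ 10) ≈ 0.2097.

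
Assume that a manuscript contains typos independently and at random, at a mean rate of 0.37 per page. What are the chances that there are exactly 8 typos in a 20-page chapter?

Over the interval, μ = 0.37 × 20 = 7.4 (a 20-page chapter = 20 pages).
P(N = 8) = e^(−μ) μ^8/8! = e^(−7.4) · 7.4^8/40320 ≈ 0.1363.

0.1363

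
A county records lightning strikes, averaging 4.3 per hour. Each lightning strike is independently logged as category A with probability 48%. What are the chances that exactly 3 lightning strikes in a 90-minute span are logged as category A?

Thinning: the lightning strikes that are logged as category A themselves form a Poisson process with rate 0.48 × 4.3 = 2.064 per hour.
Over the interval, μ = 2.064 × 1.5 = 3.096 (a 90-minute span = 1.5 hours).
P(N = 3) = e^(−3.096) · 3.096^3/3! ≈ 0.2237.

0.2237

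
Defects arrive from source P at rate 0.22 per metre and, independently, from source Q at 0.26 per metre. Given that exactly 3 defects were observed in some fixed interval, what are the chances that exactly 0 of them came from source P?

Given the total, each event is independently from source P with probability p = λ_P/(λ_P+λ_Q) = 0.22/0.48 ≈ 0.4583.
So K ~ Binomial(3, 0.22/0.48): P(K = 0) = C(3,0) · (0.22/0.48)^0 · (0.26/0.48)^3 ≈ 0.1589.

0.1589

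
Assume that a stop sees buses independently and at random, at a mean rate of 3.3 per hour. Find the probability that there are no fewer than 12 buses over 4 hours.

Over the interval, μ = 3.3 × 4 = 13.2 (4 hours).
P(N ≥ 12) = 1 − P(N ≤ 11) = 1 − Σ_{j=0}^{11} e^(−μ) μ^j/j! ≈ 0.6668.

0.6668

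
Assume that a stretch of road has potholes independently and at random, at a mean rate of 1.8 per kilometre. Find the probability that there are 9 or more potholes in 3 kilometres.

Over the interval, μ = 1.8 × 3 = 5.4 (3 kilometres).
P(N ≥ 9) = 1 − P(N ≤ 8) = 1 − Σ_{j=0}^{8} e^(−μ) μ^j/j! ≈ 0.0973.

0.0973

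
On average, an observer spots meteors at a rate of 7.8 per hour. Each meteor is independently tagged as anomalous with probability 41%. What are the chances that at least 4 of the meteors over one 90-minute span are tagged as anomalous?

Thinning: the meteors that are tagged as anomalous themselves form a Poisson process with rate 0.41 × 7.8 = 3.198 per hour.
Over the interval, μ = 3.198 × 1.5 = 4.797 (a 90-minute span = 1.5 hours).
P(N ≥ 4) = 1 − P(N ≤ 3) ≈ 0.7053.

0.7053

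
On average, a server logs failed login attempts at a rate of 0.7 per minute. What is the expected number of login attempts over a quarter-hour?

10.5

E[N] = λt = 0.7 × 15 = 10.5 (a quarter-hour = 15 minutes).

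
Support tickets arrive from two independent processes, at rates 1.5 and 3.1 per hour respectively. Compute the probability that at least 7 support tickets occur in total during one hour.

Independent Poisson processes superpose: combined rate λ = 1.5 + 3.1 = 4.6 per hour.
So μ = 4.6.
P(N ≥ 7) = 1 − P(N ≤ 6) ≈ 0.1820.

0.1820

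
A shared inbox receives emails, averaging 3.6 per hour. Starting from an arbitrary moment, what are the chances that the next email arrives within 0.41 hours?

0.7714

Inter-arrival times are exponential with rate λ = 3.6 per hour.
P(T ≤ 0.41) = 1 − e^(−λt) = 1 − e^(−3.6 × 0.41) = 1 − e^(−1.476) ≈ 0.7714.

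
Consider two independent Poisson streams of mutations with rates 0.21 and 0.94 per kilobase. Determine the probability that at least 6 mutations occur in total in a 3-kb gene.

0.1358

Independent Poisson processes superpose: combined rate λ = 0.21 + 0.94 = 1.15 per kilobase.
Over the interval, μ = 1.15 × 3 = 3.45 (a 3-kb gene = 3 kilobases).
P(N ≥ 6) = 1 − P(N ≤ 5) ≈ 0.1358.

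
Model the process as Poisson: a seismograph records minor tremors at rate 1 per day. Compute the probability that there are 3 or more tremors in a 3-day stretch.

0.5768

Over the interval, μ = 1 × 3 = 3 (a 3-day stretch = 3 days).
P(N ≥ 3) = 1 − P(N ≤ 2) = 1 − Σ_{j=0}^{2} e^(−μ) μ^j/j! ≈ 0.5768.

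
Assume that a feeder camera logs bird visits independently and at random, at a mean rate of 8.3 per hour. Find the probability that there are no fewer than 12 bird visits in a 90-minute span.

Over the interval, μ = 8.3 × 1.5 = 12.45 (a 90-minute span = 1.5 hours).
P(N ≥ 12) = 1 − P(N ≤ 11) = 1 − Σ_{j=0}^{11} e^(−μ) μ^j/j! ≈ 0.5888.

0.5888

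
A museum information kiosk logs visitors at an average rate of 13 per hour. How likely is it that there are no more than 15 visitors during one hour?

With mean μ = 13 per hour,
P(N ≤ 15) = Σ_{j=0}^{15} e^(−μ) μ^j/j! ≈ 0.7636.

0.7636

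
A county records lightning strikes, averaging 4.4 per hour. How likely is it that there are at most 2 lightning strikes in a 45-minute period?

Over the interval, μ = 4.4 × 0.75 = 3.3 (a 45-minute period = 0.75 hours).
P(N ≤ 2) = Σ_{j=0}^{2} e^(−μ) μ^j/j! ≈ 0.3594.

0.3594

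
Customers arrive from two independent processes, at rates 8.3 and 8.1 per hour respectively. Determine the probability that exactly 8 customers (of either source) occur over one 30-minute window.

Independent Poisson processes superpose: combined rate λ = 8.3 + 8.1 = 16.4 per hour.
Over the interval, μ = 16.4 × 0.5 = 8.2 (a 30-minute window = 0.5 hours).
P(N = 8) = e^(−8.2) · 8.2^8/8! ≈ 0.1392.

0.1392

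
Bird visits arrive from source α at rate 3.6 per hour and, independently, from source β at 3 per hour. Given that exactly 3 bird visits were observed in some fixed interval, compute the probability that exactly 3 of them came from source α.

Given the total, each event is independently from source α with probability p = λ_α/(λ_α+λ_β) = 3.6/6.6 ≈ 0.5455.
So K ~ Binomial(3, 3.6/6.6): P(K = 3) = C(3,3) · (3.6/6.6)^3 · (3/6.6)^0 ≈ 0.1623.

0.1623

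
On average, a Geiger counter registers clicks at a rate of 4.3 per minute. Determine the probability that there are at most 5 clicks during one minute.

0.7367

With mean μ = 4.3 per minute,
P(N ≤ 5) = Σ_{j=0}^{5} e^(−μ) μ^j/j! ≈ 0.7367.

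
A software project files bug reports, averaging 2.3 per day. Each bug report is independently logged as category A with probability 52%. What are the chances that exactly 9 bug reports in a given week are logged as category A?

Thinning: the bug reports that are logged as category A themselves form a Poisson process with rate 0.52 × 2.3 = 1.196 per day.
Over the interval, μ = 1.196 × 7 = 8.372 (a week = 7 days).
P(N = 9) = e^(−8.372) · 8.372^9/9! ≈ 0.1288.

0.1288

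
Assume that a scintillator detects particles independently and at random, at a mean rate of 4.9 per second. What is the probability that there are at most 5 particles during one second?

With mean μ = 4.9 per second,
P(N ≤ 5) = Σ_{j=0}^{5} e^(−μ) μ^j/j! ≈ 0.6335.

0.6335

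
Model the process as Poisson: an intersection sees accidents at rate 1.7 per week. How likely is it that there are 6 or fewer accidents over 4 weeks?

0.4799

Over the interval, μ = 1.7 × 4 = 6.8 (4 weeks).
P(N ≤ 6) = Σ_{j=0}^{6} e^(−μ) μ^j/j! ≈ 0.4799.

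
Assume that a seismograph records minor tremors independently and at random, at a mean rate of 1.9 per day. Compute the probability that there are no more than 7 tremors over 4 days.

0.5100

Over the interval, μ = 1.9 × 4 = 7.6 (4 days).
P(N ≤ 7) = Σ_{j=0}^{7} e^(−μ) μ^j/j! ≈ 0.5100.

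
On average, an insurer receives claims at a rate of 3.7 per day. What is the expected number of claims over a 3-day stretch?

11.1

E[N] = λt = 3.7 × 3 = 11.1 (a 3-day stretch = 3 days).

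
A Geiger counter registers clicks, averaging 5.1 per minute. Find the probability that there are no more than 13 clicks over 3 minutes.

0.3351

Over the interval, μ = 5.1 × 3 = 15.3 (3 minutes).
P(N ≤ 13) = Σ_{j=0}^{13} e^(−μ) μ^j/j! ≈ 0.3351.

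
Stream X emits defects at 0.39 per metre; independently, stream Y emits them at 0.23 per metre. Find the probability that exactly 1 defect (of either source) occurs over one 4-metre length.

0.2077

Independent Poisson processes superpose: combined rate λ = 0.39 + 0.23 = 0.62 per metre.
Over the interval, μ = 0.62 × 4 = 2.48 (a 4-metre length = 4 metres).
P(N = 1) = e^(−2.48) · 2.48^1/1! ≈ 0.2077.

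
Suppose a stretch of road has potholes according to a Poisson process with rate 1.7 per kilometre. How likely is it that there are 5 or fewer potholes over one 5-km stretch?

0.1496

Over the interval, μ = 1.7 × 5 = 8.5 (a 5-km stretch = 5 kilometres).
P(N ≤ 5) = Σ_{j=0}^{5} e^(−μ) μ^j/j! ≈ 0.1496.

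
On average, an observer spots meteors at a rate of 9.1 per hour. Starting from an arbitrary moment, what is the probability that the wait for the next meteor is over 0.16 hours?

The wait for the next event is exponential with rate λ = 9.1 per hour.
P(T > 0.16) = e^(−λt) = e^(−9.1 × 0.16) = e^(−1.456) ≈ 0.2332.

0.2332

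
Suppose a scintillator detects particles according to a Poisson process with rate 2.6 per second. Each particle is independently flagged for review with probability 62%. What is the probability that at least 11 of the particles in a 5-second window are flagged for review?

0.1901

Thinning: the particles that are flagged for review themselves form a Poisson process with rate 0.62 × 2.6 = 1.612 per second.
Over the interval, μ = 1.612 × 5 = 8.06 (a 5-second window = 5 seconds).
P(N ≥ 11) = 1 − P(N ≤ 10) ≈ 0.1901.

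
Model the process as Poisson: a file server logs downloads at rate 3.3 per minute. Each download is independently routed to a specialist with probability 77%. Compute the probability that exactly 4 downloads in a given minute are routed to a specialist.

Thinning: the downloads that are routed to a specialist themselves form a Poisson process with rate 0.77 × 3.3 = 2.541 per minute.
So μ = 2.541.
P(N = 4) = e^(−2.541) · 2.541^4/4! ≈ 0.1369.

0.1369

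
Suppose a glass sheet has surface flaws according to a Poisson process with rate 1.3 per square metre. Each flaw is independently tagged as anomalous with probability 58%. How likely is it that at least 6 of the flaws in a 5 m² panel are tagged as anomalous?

0.1800

Thinning: the flaws that are tagged as anomalous themselves form a Poisson process with rate 0.58 × 1.3 = 0.754 per square metre.
Over the interval, μ = 0.754 × 5 = 3.77 (a 5 m² panel = 5 square metres).
P(N ≥ 6) = 1 − P(N ≤ 5) ≈ 0.1800.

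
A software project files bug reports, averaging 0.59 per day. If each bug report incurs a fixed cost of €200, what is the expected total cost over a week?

E[N] = 0.59 × 7 = 4.13 (a week = 7 days); E[cost] = 4.13 × €200 = €826.

€826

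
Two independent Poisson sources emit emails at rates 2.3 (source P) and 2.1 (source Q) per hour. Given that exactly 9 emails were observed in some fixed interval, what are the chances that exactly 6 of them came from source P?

0.1863

Given the total, each event is independently from source P with probability p = λ_P/(λ_P+λ_Q) = 2.3/4.4 ≈ 0.5227.
So K ~ Binomial(9, 2.3/4.4): P(K = 6) = C(9,6) · (2.3/4.4)^6 · (2.1/4.4)^3 ≈ 0.1863.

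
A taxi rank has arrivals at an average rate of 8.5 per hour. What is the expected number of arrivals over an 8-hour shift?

E[N] = λt = 8.5 × 8 = 68 (an 8-hour shift = 8 hours).

68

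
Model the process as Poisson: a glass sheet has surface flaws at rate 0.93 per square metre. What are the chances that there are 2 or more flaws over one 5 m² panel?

0.9460

Over the interval, μ = 0.93 × 5 = 4.65 (a 5 m² panel = 5 square metres).
P(N ≥ 2) = 1 − P(N ≤ 1) = 1 − Σ_{j=0}^{1} e^(−μ) μ^j/j! ≈ 0.9460.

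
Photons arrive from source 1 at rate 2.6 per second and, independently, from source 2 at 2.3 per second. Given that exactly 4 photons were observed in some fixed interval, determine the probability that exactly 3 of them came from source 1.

Given the total, each event is independently from source 1 with probability p = λ_1/(λ_1+λ_2) = 2.6/4.9 ≈ 0.5306.
So K ~ Binomial(4, 2.6/4.9): P(K = 3) = C(4,3) · (2.6/4.9)^3 · (2.3/4.9)^1 ≈ 0.2805.

0.2805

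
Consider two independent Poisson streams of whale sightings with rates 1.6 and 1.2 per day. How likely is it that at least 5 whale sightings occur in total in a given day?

0.1523

Independent Poisson processes superpose: combined rate λ = 1.6 + 1.2 = 2.8 per day.
So μ = 2.8.
P(N ≥ 5) = 1 − P(N ≤ 4) ≈ 0.1523.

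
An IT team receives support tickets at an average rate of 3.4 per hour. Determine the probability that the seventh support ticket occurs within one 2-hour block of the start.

Over the interval, μ = 3.4 × 2 = 6.8 (a 2-hour block = 2 hours).
The seventh arrival falls in the interval iff at least 7 events occur there: P(S_7 ≤ t) = P(N ≥ 7) = 1 − P(N ≤ 6) ≈ 0.5201.

0.5201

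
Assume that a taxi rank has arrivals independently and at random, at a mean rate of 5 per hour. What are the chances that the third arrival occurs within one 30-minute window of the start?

0.4562

Over the interval, μ = 5 × 0.5 = 2.5 (a 30-minute window = 0.5 hours).
The third arrival falls in the interval iff at least 3 events occur there: P(S_3 ≤ t) = P(N ≥ 3) = 1 − P(N ≤ 2) ≈ 0.4562.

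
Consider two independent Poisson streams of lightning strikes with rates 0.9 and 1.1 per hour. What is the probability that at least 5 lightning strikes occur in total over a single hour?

0.0527

Independent Poisson processes superpose: combined rate λ = 0.9 + 1.1 = 2 per hour.
So μ = 2.
P(N ≥ 5) = 1 − P(N ≤ 4) ≈ 0.0527.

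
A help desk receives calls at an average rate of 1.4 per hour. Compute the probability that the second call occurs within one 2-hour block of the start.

Over the interval, μ = 1.4 × 2 = 2.8 (a 2-hour block = 2 hours).
The second arrival falls in the interval iff at least 2 events occur there: P(S_2 ≤ t) = P(N ≥ 2) = 1 − P(N ≤ 1) ≈ 0.7689.

0.7689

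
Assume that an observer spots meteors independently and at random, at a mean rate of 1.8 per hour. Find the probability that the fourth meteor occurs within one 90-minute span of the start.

0.2859

Over the interval, μ = 1.8 × 1.5 = 2.7 (a 90-minute span = 1.5 hours).
The fourth arrival falls in the interval iff at least 4 events occur there: P(S_4 ≤ t) = P(N ≥ 4) = 1 − P(N ≤ 3) ≈ 0.2859.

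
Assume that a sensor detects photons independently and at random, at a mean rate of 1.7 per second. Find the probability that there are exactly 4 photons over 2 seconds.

Over the interval, μ = 1.7 × 2 = 3.4 (2 seconds).
P(N = 4) = e^(−μ) μ^4/4! = e^(−3.4) · 3.4^4/24 ≈ 0.1858.

0.1858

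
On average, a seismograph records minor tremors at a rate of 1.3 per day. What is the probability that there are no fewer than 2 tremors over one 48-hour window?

0.7326

Over the interval, μ = 1.3 × 2 = 2.6 (a 48-hour window = 2 days).
P(N ≥ 2) = 1 − P(N ≤ 1) = 1 − Σ_{j=0}^{1} e^(−μ) μ^j/j! ≈ 0.7326.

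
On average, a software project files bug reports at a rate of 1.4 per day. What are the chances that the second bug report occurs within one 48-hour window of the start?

0.7689

Over the interval, μ = 1.4 × 2 = 2.8 (a 48-hour window = 2 days).
The second arrival falls in the interval iff at least 2 events occur there: P(S_2 ≤ t) = P(N ≥ 2) = 1 − P(N ≤ 1) ≈ 0.7689.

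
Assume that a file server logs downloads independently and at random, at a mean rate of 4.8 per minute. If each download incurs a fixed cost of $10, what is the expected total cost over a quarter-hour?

$720

E[N] = 4.8 × 15 = 72 (a quarter-hour = 15 minutes); E[cost] = 72 × $10 = $720.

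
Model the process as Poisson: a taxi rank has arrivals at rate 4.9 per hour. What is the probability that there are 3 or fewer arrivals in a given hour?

0.2793

With mean μ = 4.9 per hour,
P(N ≤ 3) = Σ_{j=0}^{3} e^(−μ) μ^j/j! ≈ 0.2793.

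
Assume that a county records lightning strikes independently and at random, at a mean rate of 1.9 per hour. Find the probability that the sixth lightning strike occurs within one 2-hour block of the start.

0.1844

Over the interval, μ = 1.9 × 2 = 3.8 (a 2-hour block = 2 hours).
The sixth arrival falls in the interval iff at least 6 events occur there: P(S_6 ≤ t) = P(N ≥ 6) = 1 − P(N ≤ 5) ≈ 0.1844.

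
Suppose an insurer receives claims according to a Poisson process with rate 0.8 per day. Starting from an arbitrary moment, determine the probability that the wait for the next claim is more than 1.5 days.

0.3012

The wait for the next event is exponential with rate λ = 0.8 per day.
P(T > 1.5) = e^(−λt) = e^(−0.8 × 1.5) = e^(−1.2) ≈ 0.3012.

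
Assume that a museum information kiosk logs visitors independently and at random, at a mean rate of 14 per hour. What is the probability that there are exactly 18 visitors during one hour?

0.0554

With mean μ = 14 per hour,
P(N = 18) = e^(−μ) μ^18/18! = e^(−14) · 14^18/6402373705728000 ≈ 0.0554.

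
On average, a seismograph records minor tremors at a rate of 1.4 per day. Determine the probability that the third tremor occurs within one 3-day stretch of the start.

0.7898

Over the interval, μ = 1.4 × 3 = 4.2 (a 3-day stretch = 3 days).
The third arrival falls in the interval iff at least 3 events occur there: P(S_3 ≤ t) = P(N ≥ 3) = 1 − P(N ≤ 2) ≈ 0.7898.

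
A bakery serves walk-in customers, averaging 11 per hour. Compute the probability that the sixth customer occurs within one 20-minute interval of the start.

Over the interval, μ = 11 × 1/3 ≈ 3.66667 (a 20-minute interval = 1/3 hours).
The sixth arrival falls in the interval iff at least 6 events occur there: P(S_6 ≤ t) = P(N ≥ 6) = 1 − P(N ≤ 5) ≈ 0.1652.

0.1652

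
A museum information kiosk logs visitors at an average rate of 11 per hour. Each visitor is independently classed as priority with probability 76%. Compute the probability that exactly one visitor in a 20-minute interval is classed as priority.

Thinning: the visitors that are classed as priority themselves form a Poisson process with rate 0.76 × 11 = 8.36 per hour.
Over the interval, μ = 8.36 × 1/3 ≈ 2.78667 (a 20-minute interval = 1/3 hours).
P(N = 1) = e^(−2.78667) · 2.78667^1/1! ≈ 0.1717.

0.1717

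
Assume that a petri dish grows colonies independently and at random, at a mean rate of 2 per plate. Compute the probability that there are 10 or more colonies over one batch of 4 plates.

0.2834

Over the interval, μ = 2 × 4 = 8 (a batch of 4 plates = 4 plates).
P(N ≥ 10) = 1 − P(N ≤ 9) = 1 − Σ_{j=0}^{9} e^(−μ) μ^j/j! ≈ 0.2834.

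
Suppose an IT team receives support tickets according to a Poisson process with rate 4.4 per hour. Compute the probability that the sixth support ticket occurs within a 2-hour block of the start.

0.8716

Over the interval, μ = 4.4 × 2 = 8.8 (a 2-hour block = 2 hours).
The sixth arrival falls in the interval iff at least 6 events occur there: P(S_6 ≤ t) = P(N ≥ 6) = 1 − P(N ≤ 5) ≈ 0.8716.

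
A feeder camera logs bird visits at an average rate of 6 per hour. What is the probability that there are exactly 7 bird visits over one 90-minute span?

0.1171

Over the interval, μ = 6 × 1.5 = 9 (a 90-minute span = 1.5 hours).
P(N = 7) = e^(−μ) μ^7/7! = e^(−9) · 9^7/5040 ≈ 0.1171.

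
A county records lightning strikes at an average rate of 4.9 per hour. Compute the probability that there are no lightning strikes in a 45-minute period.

Over the interval, μ = 4.9 × 0.75 = 3.675 (a 45-minute period = 0.75 hours).
P(N = 0) = e^(−μ) μ^0/0! = e^(−3.675) · 3.675^0/1 ≈ 0.0253.

0.0253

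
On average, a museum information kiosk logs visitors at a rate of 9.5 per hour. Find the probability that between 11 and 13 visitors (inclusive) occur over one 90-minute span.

Over the interval, μ = 9.5 × 1.5 = 14.25 (a 90-minute span = 1.5 hours).
P(11 ≤ N ≤ 13) = Σ_{j=11}^{13} e^(−14.25) · 14.25^j/j! ≈ 0.2785.

0.2785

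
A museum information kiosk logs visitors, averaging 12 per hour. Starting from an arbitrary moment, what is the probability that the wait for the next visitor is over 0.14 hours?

The wait for the next event is exponential with rate λ = 12 per hour.
P(T > 0.14) = e^(−λt) = e^(−12 × 0.14) = e^(−1.68) ≈ 0.1864.

0.1864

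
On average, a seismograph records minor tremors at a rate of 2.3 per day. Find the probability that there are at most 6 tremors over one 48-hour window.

0.8180

Over the interval, μ = 2.3 × 2 = 4.6 (a 48-hour window = 2 days).
P(N ≤ 6) = Σ_{j=0}^{6} e^(−μ) μ^j/j! ≈ 0.8180.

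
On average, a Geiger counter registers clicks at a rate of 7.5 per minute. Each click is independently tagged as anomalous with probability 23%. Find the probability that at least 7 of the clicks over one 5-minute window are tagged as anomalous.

Thinning: the clicks that are tagged as anomalous themselves form a Poisson process with rate 0.23 × 7.5 = 1.725 per minute.
Over the interval, μ = 1.725 × 5 = 8.625 (a 5-minute window = 5 minutes).
P(N ≥ 7) = 1 − P(N ≤ 6) ≈ 0.7569.

0.7569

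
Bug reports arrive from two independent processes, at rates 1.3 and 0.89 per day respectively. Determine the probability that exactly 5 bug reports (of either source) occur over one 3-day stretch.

0.1430

Independent Poisson processes superpose: combined rate λ = 1.3 + 0.89 = 2.19 per day.
Over the interval, μ = 2.19 × 3 = 6.57 (a 3-day stretch = 3 days).
P(N = 5) = e^(−6.57) · 6.57^5/5! ≈ 0.1430.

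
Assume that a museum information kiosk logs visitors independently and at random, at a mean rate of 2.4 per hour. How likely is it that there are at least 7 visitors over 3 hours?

Over the interval, μ = 2.4 × 3 = 7.2 (3 hours).
P(N ≥ 7) = 1 − P(N ≤ 6) = 1 − Σ_{j=0}^{6} e^(−μ) μ^j/j! ≈ 0.5796.

0.5796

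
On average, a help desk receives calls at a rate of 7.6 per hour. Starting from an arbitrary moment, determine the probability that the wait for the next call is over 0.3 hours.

The wait for the next event is exponential with rate λ = 7.6 per hour.
P(T > 0.3) = e^(−λt) = e^(−7.6 × 0.3) = e^(−2.28) ≈ 0.1023.

0.1023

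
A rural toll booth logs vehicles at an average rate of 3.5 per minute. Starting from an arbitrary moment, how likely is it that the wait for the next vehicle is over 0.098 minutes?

0.7096

The wait for the next event is exponential with rate λ = 3.5 per minute.
P(T > 0.098) = e^(−λt) = e^(−3.5 × 0.098) = e^(−0.343) ≈ 0.7096.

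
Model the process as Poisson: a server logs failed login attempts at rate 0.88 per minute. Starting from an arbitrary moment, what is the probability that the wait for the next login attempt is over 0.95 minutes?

The wait for the next event is exponential with rate λ = 0.88 per minute.
P(T > 0.95) = e^(−λt) = e^(−0.88 × 0.95) = e^(−0.836) ≈ 0.4334.

0.4334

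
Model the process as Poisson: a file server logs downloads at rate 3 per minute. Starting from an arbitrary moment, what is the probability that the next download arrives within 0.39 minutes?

Inter-arrival times are exponential with rate λ = 3 per minute.
P(T ≤ 0.39) = 1 − e^(−λt) = 1 − e^(−3 × 0.39) = 1 − e^(−1.17) ≈ 0.6896.

0.6896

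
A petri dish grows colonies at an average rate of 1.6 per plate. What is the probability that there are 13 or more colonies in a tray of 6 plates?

Over the interval, μ = 1.6 × 6 = 9.6 (a tray of 6 plates = 6 plates).
P(N ≥ 13) = 1 − P(N ≤ 12) = 1 − Σ_{j=0}^{12} e^(−μ) μ^j/j! ≈ 0.1721.

0.1721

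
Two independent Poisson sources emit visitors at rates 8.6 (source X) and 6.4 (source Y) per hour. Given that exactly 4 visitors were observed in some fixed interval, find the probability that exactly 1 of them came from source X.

0.1781

Given the total, each event is independently from source X with probability p = λ_X/(λ_X+λ_Y) = 8.6/15 ≈ 0.5733.
So K ~ Binomial(4, 8.6/15): P(K = 1) = C(4,1) · (8.6/15)^1 · (6.4/15)^3 ≈ 0.1781.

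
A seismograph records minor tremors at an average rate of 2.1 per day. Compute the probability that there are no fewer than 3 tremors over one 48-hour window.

0.7898

Over the interval, μ = 2.1 × 2 = 4.2 (a 48-hour window = 2 days).
P(N ≥ 3) = 1 − P(N ≤ 2) = 1 − Σ_{j=0}^{2} e^(−μ) μ^j/j! ≈ 0.7898.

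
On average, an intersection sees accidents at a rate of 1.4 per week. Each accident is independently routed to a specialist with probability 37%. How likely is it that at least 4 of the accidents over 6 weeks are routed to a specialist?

Thinning: the accidents that are routed to a specialist themselves form a Poisson process with rate 0.37 × 1.4 = 0.518 per week.
Over the interval, μ = 0.518 × 6 = 3.108 (6 weeks).
P(N ≥ 4) = 1 − P(N ≤ 3) ≈ 0.3769.

0.3769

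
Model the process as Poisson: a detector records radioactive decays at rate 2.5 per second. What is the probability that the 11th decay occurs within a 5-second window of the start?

0.7029

Over the interval, μ = 2.5 × 5 = 12.5 (a 5-second window = 5 seconds).
The 11th arrival falls in the interval iff at least 11 events occur there: P(S_11 ≤ t) = P(N ≥ 11) = 1 − P(N ≤ 10) ≈ 0.7029.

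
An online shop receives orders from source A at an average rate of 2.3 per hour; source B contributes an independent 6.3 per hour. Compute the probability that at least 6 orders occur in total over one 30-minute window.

Independent Poisson processes superpose: combined rate λ = 2.3 + 6.3 = 8.6 per hour.
Over the interval, μ = 8.6 × 0.5 = 4.3 (a 30-minute window = 0.5 hours).
P(N ≥ 6) = 1 − P(N ≤ 5) ≈ 0.2633.

0.2633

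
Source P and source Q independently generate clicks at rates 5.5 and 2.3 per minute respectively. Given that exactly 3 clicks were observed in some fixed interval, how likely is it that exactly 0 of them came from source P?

0.0256

Given the total, each event is independently from source P with probability p = λ_P/(λ_P+λ_Q) = 5.5/7.8 ≈ 0.7051.
So K ~ Binomial(3, 5.5/7.8): P(K = 0) = C(3,0) · (5.5/7.8)^0 · (2.3/7.8)^3 ≈ 0.0256.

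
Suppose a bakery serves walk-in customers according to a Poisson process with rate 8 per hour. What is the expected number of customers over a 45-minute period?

E[N] = λt = 8 × 0.75 = 6 (a 45-minute period = 0.75 hours).

6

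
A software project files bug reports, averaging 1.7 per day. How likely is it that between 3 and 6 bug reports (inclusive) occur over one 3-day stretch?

Over the interval, μ = 1.7 × 3 = 5.1 (a 3-day stretch = 3 days).
P(3 ≤ N ≤ 6) = Σ_{j=3}^{6} e^(−5.1) · 5.1^j/j! ≈ 0.6309.

0.6309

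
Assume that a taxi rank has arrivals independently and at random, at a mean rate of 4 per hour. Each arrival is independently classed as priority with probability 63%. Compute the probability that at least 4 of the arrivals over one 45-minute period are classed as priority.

0.1236

Thinning: the arrivals that are classed as priority themselves form a Poisson process with rate 0.63 × 4 = 2.52 per hour.
Over the interval, μ = 2.52 × 0.75 = 1.89 (a 45-minute period = 0.75 hours).
P(N ≥ 4) = 1 − P(N ≤ 3) ≈ 0.1236.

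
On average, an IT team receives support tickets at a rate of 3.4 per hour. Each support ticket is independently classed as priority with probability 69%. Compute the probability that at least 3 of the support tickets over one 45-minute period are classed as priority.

0.2586

Thinning: the support tickets that are classed as priority themselves form a Poisson process with rate 0.69 × 3.4 = 2.346 per hour.
Over the interval, μ = 2.346 × 0.75 = 1.7595 (a 45-minute period = 0.75 hours).
P(N ≥ 3) = 1 − P(N ≤ 2) ≈ 0.2586.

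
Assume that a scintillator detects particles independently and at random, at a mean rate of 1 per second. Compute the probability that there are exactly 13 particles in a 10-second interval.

0.0729

Over the interval, μ = 1 × 10 = 10 (a 10-second interval = 10 seconds).
P(N = 13) = e^(−μ) μ^13/13! = e^(−10) · 10^13/6227020800 ≈ 0.0729.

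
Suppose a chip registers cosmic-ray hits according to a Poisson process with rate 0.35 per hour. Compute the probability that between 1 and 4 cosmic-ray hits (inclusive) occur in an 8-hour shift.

0.7869

Over the interval, μ = 0.35 × 8 = 2.8 (an 8-hour shift = 8 hours).
P(1 ≤ N ≤ 4) = Σ_{j=1}^{4} e^(−2.8) · 2.8^j/j! ≈ 0.7869.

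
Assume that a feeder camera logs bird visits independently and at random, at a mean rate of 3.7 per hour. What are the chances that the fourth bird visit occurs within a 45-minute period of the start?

0.3025

Over the interval, μ = 3.7 × 0.75 = 2.775 (a 45-minute period = 0.75 hours).
The fourth arrival falls in the interval iff at least 4 events occur there: P(S_4 ≤ t) = P(N ≥ 4) = 1 − P(N ≤ 3) ≈ 0.3025.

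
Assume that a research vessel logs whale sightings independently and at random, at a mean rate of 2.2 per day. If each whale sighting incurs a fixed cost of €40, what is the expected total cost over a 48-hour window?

€176

E[N] = 2.2 × 2 = 4.4 (a 48-hour window = 2 days); E[cost] = 4.4 × €40 = €176.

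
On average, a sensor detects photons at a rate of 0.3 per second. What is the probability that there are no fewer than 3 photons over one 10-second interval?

Over the interval, μ = 0.3 × 10 = 3 (a 10-second interval = 10 seconds).
P(N ≥ 3) = 1 − P(N ≤ 2) = 1 − Σ_{j=0}^{2} e^(−μ) μ^j/j! ≈ 0.5768.

0.5768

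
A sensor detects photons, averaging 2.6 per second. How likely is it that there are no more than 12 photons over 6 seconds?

Over the interval, μ = 2.6 × 6 = 15.6 (6 seconds).
P(N ≤ 12) = Σ_{j=0}^{12} e^(−μ) μ^j/j! ≈ 0.2209.

0.2209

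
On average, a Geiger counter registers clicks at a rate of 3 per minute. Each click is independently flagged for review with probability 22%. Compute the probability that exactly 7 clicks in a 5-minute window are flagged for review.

Thinning: the clicks that are flagged for review themselves form a Poisson process with rate 0.22 × 3 = 0.66 per minute.
Over the interval, μ = 0.66 × 5 = 3.3 (a 5-minute window = 5 minutes).
P(N = 7) = e^(−3.3) · 3.3^7/7! ≈ 0.0312.

0.0312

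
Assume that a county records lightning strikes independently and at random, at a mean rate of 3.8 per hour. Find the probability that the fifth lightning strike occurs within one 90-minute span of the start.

Over the interval, μ = 3.8 × 1.5 = 5.7 (a 90-minute span = 1.5 hours).
The fifth arrival falls in the interval iff at least 5 events occur there: P(S_5 ≤ t) = P(N ≥ 5) = 1 − P(N ≤ 4) ≈ 0.6728.

0.6728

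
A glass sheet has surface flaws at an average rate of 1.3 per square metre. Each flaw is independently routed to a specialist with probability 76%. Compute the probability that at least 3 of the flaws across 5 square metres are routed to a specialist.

0.8702

Thinning: the flaws that are routed to a specialist themselves form a Poisson process with rate 0.76 × 1.3 = 0.988 per square metre.
Over the interval, μ = 0.988 × 5 = 4.94 (5 square metres).
P(N ≥ 3) = 1 − P(N ≤ 2) ≈ 0.8702.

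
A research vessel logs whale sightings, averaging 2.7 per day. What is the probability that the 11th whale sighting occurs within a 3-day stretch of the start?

Over the interval, μ = 2.7 × 3 = 8.1 (a 3-day stretch = 3 days).
The 11th arrival falls in the interval iff at least 11 events occur there: P(S_11 ≤ t) = P(N ≥ 11) = 1 − P(N ≤ 10) ≈ 0.1942.

0.1942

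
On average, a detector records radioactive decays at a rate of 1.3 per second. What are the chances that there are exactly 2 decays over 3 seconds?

Over the interval, μ = 1.3 × 3 = 3.9 (3 seconds).
P(N = 2) = e^(−μ) μ^2/2! = e^(−3.9) · 3.9^2/2 ≈ 0.1539.

0.1539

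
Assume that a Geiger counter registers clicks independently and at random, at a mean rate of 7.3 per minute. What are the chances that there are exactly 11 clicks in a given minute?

With mean μ = 7.3 per minute,
P(N = 11) = e^(−μ) μ^11/11! = e^(−7.3) · 7.3^11/39916800 ≈ 0.0531.

0.0531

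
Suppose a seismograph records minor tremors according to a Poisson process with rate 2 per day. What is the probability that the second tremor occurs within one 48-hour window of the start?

Over the interval, μ = 2 × 2 = 4 (a 48-hour window = 2 days).
The second arrival falls in the interval iff at least 2 events occur there: P(S_2 ≤ t) = P(N ≥ 2) = 1 − P(N ≤ 1) ≈ 0.9084.

0.9084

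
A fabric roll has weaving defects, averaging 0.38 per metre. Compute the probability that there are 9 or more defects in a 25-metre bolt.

0.6082

Over the interval, μ = 0.38 × 25 = 9.5 (a 25-metre bolt = 25 metres).
P(N ≥ 9) = 1 − P(N ≤ 8) = 1 − Σ_{j=0}^{8} e^(−μ) μ^j/j! ≈ 0.6082.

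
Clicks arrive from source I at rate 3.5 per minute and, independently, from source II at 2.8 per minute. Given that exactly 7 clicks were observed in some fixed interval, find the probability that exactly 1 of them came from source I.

Given the total, each event is independently from source I with probability p = λ_I/(λ_I+λ_II) = 3.5/6.3 ≈ 0.5556.
So K ~ Binomial(7, 3.5/6.3): P(K = 1) = C(7,1) · (3.5/6.3)^1 · (2.8/6.3)^6 ≈ 0.0300.

0.0300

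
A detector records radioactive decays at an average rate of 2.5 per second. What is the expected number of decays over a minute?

150

E[N] = λt = 2.5 × 60 = 150 (a minute = 60 seconds).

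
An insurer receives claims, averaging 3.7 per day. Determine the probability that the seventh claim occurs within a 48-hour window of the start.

0.6080

Over the interval, μ = 3.7 × 2 = 7.4 (a 48-hour window = 2 days).
The seventh arrival falls in the interval iff at least 7 events occur there: P(S_7 ≤ t) = P(N ≥ 7) = 1 − P(N ≤ 6) ≈ 0.6080.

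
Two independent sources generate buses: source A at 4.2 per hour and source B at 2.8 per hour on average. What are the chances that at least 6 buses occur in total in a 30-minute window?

0.1424

Independent Poisson processes superpose: combined rate λ = 4.2 + 2.8 = 7 per hour.
Over the interval, μ = 7 × 0.5 = 3.5 (a 30-minute window = 0.5 hours).
P(N ≥ 6) = 1 − P(N ≤ 5) ≈ 0.1424.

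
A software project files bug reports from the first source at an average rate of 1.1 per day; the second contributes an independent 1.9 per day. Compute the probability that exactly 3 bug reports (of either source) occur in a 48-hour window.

0.0892

Independent Poisson processes superpose: combined rate λ = 1.1 + 1.9 = 3 per day.
Over the interval, μ = 3 × 2 = 6 (a 48-hour window = 2 days).
P(N = 3) = e^(−6) · 6^3/3! ≈ 0.0892.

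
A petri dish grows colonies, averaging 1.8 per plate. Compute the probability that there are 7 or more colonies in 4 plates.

Over the interval, μ = 1.8 × 4 = 7.2 (4 plates).
P(N ≥ 7) = 1 − P(N ≤ 6) = 1 − Σ_{j=0}^{6} e^(−μ) μ^j/j! ≈ 0.5796.

0.5796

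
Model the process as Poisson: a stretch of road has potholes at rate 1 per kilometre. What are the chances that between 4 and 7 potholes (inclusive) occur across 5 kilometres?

Over the interval, μ = 1 × 5 = 5 (5 kilometres).
P(4 ≤ N ≤ 7) = Σ_{j=4}^{7} e^(−5) · 5^j/j! ≈ 0.6016.

0.6016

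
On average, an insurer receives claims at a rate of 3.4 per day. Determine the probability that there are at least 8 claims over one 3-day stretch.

0.7973

Over the interval, μ = 3.4 × 3 = 10.2 (a 3-day stretch = 3 days).
P(N ≥ 8) = 1 − P(N ≤ 7) = 1 − Σ_{j=0}^{7} e^(−μ) μ^j/j! ≈ 0.7973.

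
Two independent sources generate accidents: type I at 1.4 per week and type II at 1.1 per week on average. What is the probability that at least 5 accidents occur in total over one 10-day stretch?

0.2881

Independent Poisson processes superpose: combined rate λ = 1.4 + 1.1 = 2.5 per week.
Over the interval, μ = 2.5 × 10/7 ≈ 3.57143 (a 10-day stretch = 10/7 weeks).
P(N ≥ 5) = 1 − P(N ≤ 4) ≈ 0.2881.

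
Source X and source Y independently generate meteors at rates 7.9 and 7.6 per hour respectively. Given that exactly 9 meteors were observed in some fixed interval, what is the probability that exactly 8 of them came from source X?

Given the total, each event is independently from source X with probability p = λ_X/(λ_X+λ_Y) = 7.9/15.5 ≈ 0.5097.
So K ~ Binomial(9, 7.9/15.5): P(K = 8) = C(9,8) · (7.9/15.5)^8 · (7.6/15.5)^1 ≈ 0.0201.

0.0201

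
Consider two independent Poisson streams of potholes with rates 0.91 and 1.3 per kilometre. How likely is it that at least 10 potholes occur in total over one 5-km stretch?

Independent Poisson processes superpose: combined rate λ = 0.91 + 1.3 = 2.21 per kilometre.
Over the interval, μ = 2.21 × 5 = 11.05 (a 5-km stretch = 5 kilometres).
P(N ≥ 10) = 1 − P(N ≤ 9) ≈ 0.6649.

0.6649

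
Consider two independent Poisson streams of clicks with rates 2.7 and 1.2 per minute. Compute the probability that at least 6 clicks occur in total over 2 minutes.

Independent Poisson processes superpose: combined rate λ = 2.7 + 1.2 = 3.9 per minute.
Over the interval, μ = 3.9 × 2 = 7.8 (2 minutes).
P(N ≥ 6) = 1 − P(N ≤ 5) ≈ 0.7897.

0.7897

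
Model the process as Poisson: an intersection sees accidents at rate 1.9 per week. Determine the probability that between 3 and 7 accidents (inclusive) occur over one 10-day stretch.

0.5030

Over the interval, μ = 1.9 × 10/7 ≈ 2.71429 (a 10-day stretch = 10/7 weeks).
P(3 ≤ N ≤ 7) = Σ_{j=3}^{7} e^(−2.71429) · 2.71429^j/j! ≈ 0.5030.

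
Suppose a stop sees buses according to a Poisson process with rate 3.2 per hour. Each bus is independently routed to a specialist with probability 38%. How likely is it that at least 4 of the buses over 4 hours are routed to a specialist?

Thinning: the buses that are routed to a specialist themselves form a Poisson process with rate 0.38 × 3.2 = 1.216 per hour.
Over the interval, μ = 1.216 × 4 = 4.864 (4 hours).
P(N ≥ 4) = 1 − P(N ≤ 3) ≈ 0.7154.

0.7154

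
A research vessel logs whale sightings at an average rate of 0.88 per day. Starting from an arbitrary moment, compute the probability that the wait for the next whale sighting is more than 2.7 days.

The wait for the next event is exponential with rate λ = 0.88 per day.
P(T > 2.7) = e^(−λt) = e^(−0.88 × 2.7) = e^(−2.376) ≈ 0.0929.

0.0929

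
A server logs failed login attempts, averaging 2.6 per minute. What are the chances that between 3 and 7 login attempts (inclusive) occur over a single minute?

With mean μ = 2.6 per minute,
P(3 ≤ N ≤ 7) = Σ_{j=3}^{7} e^(−2.6) · 2.6^j/j! ≈ 0.4762.

0.4762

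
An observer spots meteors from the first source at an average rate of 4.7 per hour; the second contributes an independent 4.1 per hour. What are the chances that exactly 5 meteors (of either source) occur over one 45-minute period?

0.1420

Independent Poisson processes superpose: combined rate λ = 4.7 + 4.1 = 8.8 per hour.
Over the interval, μ = 8.8 × 0.75 = 6.6 (a 45-minute period = 0.75 hours).
P(N = 5) = e^(−6.6) · 6.6^5/5! ≈ 0.1420.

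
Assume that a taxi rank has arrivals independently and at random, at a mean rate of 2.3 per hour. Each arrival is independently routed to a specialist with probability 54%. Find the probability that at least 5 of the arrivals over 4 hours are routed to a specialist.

Thinning: the arrivals that are routed to a specialist themselves form a Poisson process with rate 0.54 × 2.3 = 1.242 per hour.
Over the interval, μ = 1.242 × 4 = 4.968 (4 hours).
P(N ≥ 5) = 1 − P(N ≤ 4) ≈ 0.5539.

0.5539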